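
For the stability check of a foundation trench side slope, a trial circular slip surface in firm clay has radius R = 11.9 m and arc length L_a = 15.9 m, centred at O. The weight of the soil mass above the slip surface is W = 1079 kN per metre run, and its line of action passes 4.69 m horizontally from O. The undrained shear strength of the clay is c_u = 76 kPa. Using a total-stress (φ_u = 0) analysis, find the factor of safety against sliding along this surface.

FS = 2.84

Taking moments about the centre O, the resisting moment is provided by the undrained shear strength acting along the arc:
M_R = c_u·L_a·R = 76·15.90·11.9 = 14380.0 kN·m/m
M_D = W·d = 1079·4.69 = 5060.5 kN·m/m
FS = M_R / M_D = 14380.0 / 5060.5 = 2.842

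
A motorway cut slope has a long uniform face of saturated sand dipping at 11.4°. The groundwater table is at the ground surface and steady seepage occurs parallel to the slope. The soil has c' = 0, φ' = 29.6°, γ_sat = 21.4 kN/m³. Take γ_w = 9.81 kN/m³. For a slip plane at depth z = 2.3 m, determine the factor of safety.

With seepage parallel to the slope and the water table at the surface, the effective normal stress on the slip plane uses the buoyant unit weight γ' = γ_sat − γ_w while the driving shear stress uses γ_sat:
FS = [c' + γ' z cos²β tanφ'] / [γ_sat z sinβ cosβ]
(For c' = 0 this reduces to FS = (γ'/γ_sat)·tanφ'/tanβ.)
γ' = 21.4 − 9.81 = 11.59 kN/m³
Numerator = 0.0 + 11.59·2.3·cos²11.4°·tan29.6° = 0.0 + 11.59·2.3·0.9609·0.5681 = 14.552 kPa
Denominator = 21.4·2.3·sin11.4°·cos11.4° = 21.4·2.3·0.1977·0.9803 = 9.537 kPa
FS = 14.552 / 9.537 = 1.526

FS = 1.53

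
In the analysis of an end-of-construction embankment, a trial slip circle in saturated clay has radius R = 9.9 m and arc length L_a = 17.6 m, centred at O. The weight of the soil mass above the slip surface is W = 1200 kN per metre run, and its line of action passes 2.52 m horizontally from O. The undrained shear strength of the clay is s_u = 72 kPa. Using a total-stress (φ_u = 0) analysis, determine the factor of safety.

Taking moments about the centre O, the resisting moment is provided by the undrained shear strength acting along the arc:
M_R = s_u·L_a·R = 72·17.60·9.9 = 12545.3 kN·m/m
M_D = W·d = 1200·2.52 = 3024.0 kN·m/m
FS = M_R / M_D = 12545.3 / 3024.0 = 4.149

FS = 4.15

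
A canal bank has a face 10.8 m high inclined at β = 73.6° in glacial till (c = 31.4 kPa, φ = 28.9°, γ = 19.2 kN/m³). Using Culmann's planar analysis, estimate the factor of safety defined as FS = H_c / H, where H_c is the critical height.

FS = 1.76

H_c = (4c/γ) · sinβ cosφ / [1 − cos(β − φ)]
    = (4·31.4/19.2) · sin73.6°·cos28.9° / [1 − cos44.7°]
    = 6.542 · 0.8398 / 0.2892 = 19.00 m
FS = H_c / H = 19.00 / 10.8 = 1.759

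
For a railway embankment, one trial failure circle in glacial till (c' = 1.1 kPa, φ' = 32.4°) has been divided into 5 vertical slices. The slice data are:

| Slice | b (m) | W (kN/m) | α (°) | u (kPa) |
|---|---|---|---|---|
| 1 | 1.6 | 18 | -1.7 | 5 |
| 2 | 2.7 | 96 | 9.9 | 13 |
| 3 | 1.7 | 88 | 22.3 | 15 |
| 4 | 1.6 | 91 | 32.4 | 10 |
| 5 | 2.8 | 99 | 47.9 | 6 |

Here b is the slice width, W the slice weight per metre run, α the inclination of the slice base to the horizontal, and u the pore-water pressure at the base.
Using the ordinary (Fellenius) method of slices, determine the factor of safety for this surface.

Ordinary method of slices: FS = Σ[c'·Δl_i + (W_i cosα_i − u_i·Δl_i)·tanφ'] / Σ W_i sinα_i, with Δl_i = b_i / cosα_i.
Slice 1: Δl = 1.6/cos(-1.7°) = 1.601 m; N'_1 = 18·cos(-1.7°) − 5·1.601 = 10.0; c'Δl = 1.76; W sinα = -0.5
Slice 2: Δl = 2.7/cos9.9° = 2.741 m; N'_2 = 96·cos9.9° − 13·2.741 = 58.9; c'Δl = 3.01; W sinα = 16.5
Slice 3: Δl = 1.7/cos22.3° = 1.837 m; N'_3 = 88·cos22.3° − 15·1.837 = 53.9; c'Δl = 2.02; W sinα = 33.4
Slice 4: Δl = 1.6/cos32.4° = 1.895 m; N'_4 = 91·cos32.4° − 10·1.895 = 57.9; c'Δl = 2.08; W sinα = 48.8
Slice 5: Δl = 2.8/cos47.9° = 4.176 m; N'_5 = 99·cos47.9° − 6·4.176 = 41.3; c'Δl = 4.59; W sinα = 73.5
Σc'Δl = 13.5 kN/m; ΣN' = 222.0 kN/m; ΣW sinα = 171.6 kN/m
Resisting = 13.5 + 222.0·tan32.4° = 13.5 + 140.9 = 154.4 kN/m
FS = 154.4 / 171.6 = 0.900

FS = 0.90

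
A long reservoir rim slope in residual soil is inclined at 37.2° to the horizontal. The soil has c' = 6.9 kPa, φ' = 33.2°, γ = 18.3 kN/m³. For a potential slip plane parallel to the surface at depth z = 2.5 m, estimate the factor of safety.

FS = 1.18

For an infinite slope with a slip plane parallel to the surface (no pore pressure): FS = [c' + γz cos²β tanφ'] / [γz sinβ cosβ].
γz = 18.3·2.5 = 45.75 kN/m²
Numerator = 6.9 + 45.75·cos²37.2°·tan33.2° = 6.9 + 45.75·0.6345·0.6544 = 25.894 kPa
Denominator = 45.75·sin37.2°·cos37.2° = 45.75·0.6046·0.7965 = 22.032 kPa
FS = 25.894 / 22.032 = 1.175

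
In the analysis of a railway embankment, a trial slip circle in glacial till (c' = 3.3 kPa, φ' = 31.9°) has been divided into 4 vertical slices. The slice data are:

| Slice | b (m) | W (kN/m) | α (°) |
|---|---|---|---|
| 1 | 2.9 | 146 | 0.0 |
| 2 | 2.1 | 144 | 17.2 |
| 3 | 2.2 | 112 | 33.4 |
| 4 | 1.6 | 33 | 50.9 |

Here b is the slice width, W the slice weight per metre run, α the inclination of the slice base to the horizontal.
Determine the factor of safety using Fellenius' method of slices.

Ordinary method of slices: FS = Σ[c'·Δl_i + (W_i cosα_i)·tanφ'] / Σ W_i sinα_i, with Δl_i = b_i / cosα_i.
Slice 1: Δl = 2.9/cos0.0° = 2.900 m; N'_1 = 146·cos0.0° = 146.0; c'Δl = 9.57; W sinα = 0.0
Slice 2: Δl = 2.1/cos17.2° = 2.198 m; N'_2 = 144·cos17.2° = 137.6; c'Δl = 7.25; W sinα = 42.6
Slice 3: Δl = 2.2/cos33.4° = 2.635 m; N'_3 = 112·cos33.4° = 93.5; c'Δl = 8.70; W sinα = 61.7
Slice 4: Δl = 1.6/cos50.9° = 2.537 m; N'_4 = 33·cos50.9° = 20.8; c'Δl = 8.37; W sinα = 25.6
Σc'Δl = 33.9 kN/m; ΣN' = 397.9 kN/m; ΣW sinα = 129.8 kN/m
Resisting = 33.9 + 397.9·tan31.9° = 33.9 + 247.7 = 281.5 kN/m
FS = 281.5 / 129.8 = 2.168

FS = 2.17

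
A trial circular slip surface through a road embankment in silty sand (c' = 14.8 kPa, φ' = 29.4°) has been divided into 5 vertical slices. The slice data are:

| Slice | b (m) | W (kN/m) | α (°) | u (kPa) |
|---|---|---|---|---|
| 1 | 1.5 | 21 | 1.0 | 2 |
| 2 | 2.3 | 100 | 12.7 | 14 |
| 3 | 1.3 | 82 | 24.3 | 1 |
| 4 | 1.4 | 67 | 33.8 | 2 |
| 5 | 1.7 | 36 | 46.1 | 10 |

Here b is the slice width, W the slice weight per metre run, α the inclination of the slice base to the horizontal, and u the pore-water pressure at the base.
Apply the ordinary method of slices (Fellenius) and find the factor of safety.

FS = 2.15

Ordinary method of slices: FS = Σ[c'·Δl_i + (W_i cosα_i − u_i·Δl_i)·tanφ'] / Σ W_i sinα_i, with Δl_i = b_i / cosα_i.
Slice 1: Δl = 1.5/cos1.0° = 1.500 m; N'_1 = 21·cos1.0° − 2·1.500 = 18.0; c'Δl = 22.20; W sinα = 0.4
Slice 2: Δl = 2.3/cos12.7° = 2.358 m; N'_2 = 100·cos12.7° − 14·2.358 = 64.5; c'Δl = 34.89; W sinα = 22.0
Slice 3: Δl = 1.3/cos24.3° = 1.426 m; N'_3 = 82·cos24.3° − 1·1.426 = 73.3; c'Δl = 21.11; W sinα = 33.7
Slice 4: Δl = 1.4/cos33.8° = 1.685 m; N'_4 = 67·cos33.8° − 2·1.685 = 52.3; c'Δl = 24.93; W sinα = 37.3
Slice 5: Δl = 1.7/cos46.1° = 2.452 m; N'_5 = 36·cos46.1° − 10·2.452 = 0.4; c'Δl = 36.28; W sinα = 25.9
Σc'Δl = 139.4 kN/m; ΣN' = 208.6 kN/m; ΣW sinα = 119.3 kN/m
Resisting = 139.4 + 208.6·tan29.4° = 139.4 + 117.5 = 257.0 kN/m
FS = 257.0 / 119.3 = 2.154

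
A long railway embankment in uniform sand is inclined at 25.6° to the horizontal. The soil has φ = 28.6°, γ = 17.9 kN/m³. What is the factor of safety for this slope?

For a dry cohesionless infinite slope the factor of safety is FS = tanφ / tanβ.
FS = tan28.6° / tan25.6° = 0.5452 / 0.4791 = 1.138

FS = 1.14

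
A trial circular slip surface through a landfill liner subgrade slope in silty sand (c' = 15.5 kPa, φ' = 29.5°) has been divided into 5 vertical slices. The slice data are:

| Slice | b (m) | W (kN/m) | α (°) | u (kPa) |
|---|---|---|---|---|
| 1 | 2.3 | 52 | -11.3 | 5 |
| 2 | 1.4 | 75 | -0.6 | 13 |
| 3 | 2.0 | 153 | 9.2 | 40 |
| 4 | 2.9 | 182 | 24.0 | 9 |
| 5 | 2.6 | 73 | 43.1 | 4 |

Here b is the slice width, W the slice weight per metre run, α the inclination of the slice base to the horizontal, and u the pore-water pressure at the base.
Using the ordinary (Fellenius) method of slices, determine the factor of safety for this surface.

Ordinary method of slices: FS = Σ[c'·Δl_i + (W_i cosα_i − u_i·Δl_i)·tanφ'] / Σ W_i sinα_i, with Δl_i = b_i / cosα_i.
Slice 1: Δl = 2.3/cos(-11.3°) = 2.345 m; N'_1 = 52·cos(-11.3°) − 5·2.345 = 39.3; c'Δl = 36.35; W sinα = -10.2
Slice 2: Δl = 1.4/cos(-0.6°) = 1.400 m; N'_2 = 75·cos(-0.6°) − 13·1.400 = 56.8; c'Δl = 21.70; W sinα = -0.8
Slice 3: Δl = 2.0/cos9.2° = 2.026 m; N'_3 = 153·cos9.2° − 40·2.026 = 70.0; c'Δl = 31.40; W sinα = 24.5
Slice 4: Δl = 2.9/cos24.0° = 3.174 m; N'_4 = 182·cos24.0° − 9·3.174 = 137.7; c'Δl = 49.20; W sinα = 74.0
Slice 5: Δl = 2.6/cos43.1° = 3.561 m; N'_5 = 73·cos43.1° − 4·3.561 = 39.1; c'Δl = 55.19; W sinα = 49.9
Σc'Δl = 193.9 kN/m; ΣN' = 342.8 kN/m; ΣW sinα = 137.4 kN/m
Resisting = 193.9 + 342.8·tan29.5° = 193.9 + 193.9 = 387.8 kN/m
FS = 387.8 / 137.4 = 2.823

FS = 2.82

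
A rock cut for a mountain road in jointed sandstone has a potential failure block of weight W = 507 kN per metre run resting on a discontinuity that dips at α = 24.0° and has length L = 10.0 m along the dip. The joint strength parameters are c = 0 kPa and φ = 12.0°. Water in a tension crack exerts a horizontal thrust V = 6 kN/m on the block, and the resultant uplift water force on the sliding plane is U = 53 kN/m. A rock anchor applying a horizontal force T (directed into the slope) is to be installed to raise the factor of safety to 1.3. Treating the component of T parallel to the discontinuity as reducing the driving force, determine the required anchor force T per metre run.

T = 148 kN/m

Resolving forces along and normal to the sliding plane, with the horizontal anchor force T adding T·sinα to the effective normal force and T·cosα acting up the plane against the driving force:
FS = [cL + (W cosα − U − V sinα + T sinα) tanφ] / [W sinα + V cosα − T cosα]
Without the anchor: N' = 407.7 kN/m, driving T_d = 211.7 kN/m, resisting R = 0·10.0 + 407.7·tan12.0° = 86.7 kN/m, FS = 0.41.
Setting FS = 1.3 and solving for T:
1.3·(211.7 − T cos24.0°) = 86.7 + T sin24.0°·tan12.0°
T·(sin24.0°·tan12.0° + 1.3·cos24.0°) = 1.3·211.7 − 86.7
T·(0.4067·0.2126 + 1.3·0.9135) = 275.2 − 86.7 = 188.5
T·1.2741 = 188.5
T = 148.0 kN/m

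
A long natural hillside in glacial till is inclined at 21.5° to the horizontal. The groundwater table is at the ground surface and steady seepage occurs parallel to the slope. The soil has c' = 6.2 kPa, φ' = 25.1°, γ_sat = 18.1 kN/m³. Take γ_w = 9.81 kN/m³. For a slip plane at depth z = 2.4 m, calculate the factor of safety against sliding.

With seepage parallel to the slope and the water table at the surface, the effective normal stress on the slip plane uses the buoyant unit weight γ' = γ_sat − γ_w while the driving shear stress uses γ_sat:
FS = [c' + γ' z cos²β tanφ'] / [γ_sat z sinβ cosβ]
γ' = 18.1 − 9.81 = 8.29 kN/m³
Numerator = 6.2 + 8.29·2.4·cos²21.5°·tan25.1° = 6.2 + 8.29·2.4·0.8657·0.4684 = 14.268 kPa
Denominator = 18.1·2.4·sin21.5°·cos21.5° = 18.1·2.4·0.3665·0.9304 = 14.813 kPa
FS = 14.268 / 14.813 = 0.963

FS = 0.96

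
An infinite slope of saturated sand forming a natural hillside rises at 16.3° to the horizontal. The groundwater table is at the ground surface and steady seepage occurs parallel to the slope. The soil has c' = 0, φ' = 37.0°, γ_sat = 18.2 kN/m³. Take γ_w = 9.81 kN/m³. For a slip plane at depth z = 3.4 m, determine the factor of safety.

With seepage parallel to the slope and the water table at the surface, the effective normal stress on the slip plane uses the buoyant unit weight γ' = γ_sat − γ_w while the driving shear stress uses γ_sat:
FS = [c' + γ' z cos²β tanφ'] / [γ_sat z sinβ cosβ]
(For c' = 0 this reduces to FS = (γ'/γ_sat)·tanφ'/tanβ.)
γ' = 18.2 − 9.81 = 8.39 kN/m³
Numerator = 0.0 + 8.39·3.4·cos²16.3°·tan37.0° = 0.0 + 8.39·3.4·0.9212·0.7536 = 19.803 kPa
Denominator = 18.2·3.4·sin16.3°·cos16.3° = 18.2·3.4·0.2807·0.9598 = 16.670 kPa
FS = 19.803 / 16.670 = 1.188

FS = 1.19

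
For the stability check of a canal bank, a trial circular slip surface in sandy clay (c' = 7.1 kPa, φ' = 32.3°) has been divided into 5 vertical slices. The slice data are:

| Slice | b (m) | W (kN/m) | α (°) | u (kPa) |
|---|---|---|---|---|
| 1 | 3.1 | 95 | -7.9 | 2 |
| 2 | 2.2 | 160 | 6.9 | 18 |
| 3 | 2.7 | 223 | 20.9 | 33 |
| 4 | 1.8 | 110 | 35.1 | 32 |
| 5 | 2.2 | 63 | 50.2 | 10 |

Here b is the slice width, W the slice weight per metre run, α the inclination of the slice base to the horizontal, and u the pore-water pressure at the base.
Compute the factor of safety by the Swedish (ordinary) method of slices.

FS = 1.61

Ordinary method of slices: FS = Σ[c'·Δl_i + (W_i cosα_i − u_i·Δl_i)·tanφ'] / Σ W_i sinα_i, with Δl_i = b_i / cosα_i.
Slice 1: Δl = 3.1/cos(-7.9°) = 3.130 m; N'_1 = 95·cos(-7.9°) − 2·3.130 = 87.8; c'Δl = 22.22; W sinα = -13.1
Slice 2: Δl = 2.2/cos6.9° = 2.216 m; N'_2 = 160·cos6.9° − 18·2.216 = 119.0; c'Δl = 15.73; W sinα = 19.2
Slice 3: Δl = 2.7/cos20.9° = 2.890 m; N'_3 = 223·cos20.9° − 33·2.890 = 113.0; c'Δl = 20.52; W sinα = 79.6
Slice 4: Δl = 1.8/cos35.1° = 2.200 m; N'_4 = 110·cos35.1° − 32·2.200 = 19.6; c'Δl = 15.62; W sinα = 63.3
Slice 5: Δl = 2.2/cos50.2° = 3.437 m; N'_5 = 63·cos50.2° − 10·3.437 = 6.0; c'Δl = 24.40; W sinα = 48.4
Σc'Δl = 98.5 kN/m; ΣN' = 345.3 kN/m; ΣW sinα = 197.4 kN/m
Resisting = 98.5 + 345.3·tan32.3° = 98.5 + 218.3 = 316.8 kN/m
FS = 316.8 / 197.4 = 1.605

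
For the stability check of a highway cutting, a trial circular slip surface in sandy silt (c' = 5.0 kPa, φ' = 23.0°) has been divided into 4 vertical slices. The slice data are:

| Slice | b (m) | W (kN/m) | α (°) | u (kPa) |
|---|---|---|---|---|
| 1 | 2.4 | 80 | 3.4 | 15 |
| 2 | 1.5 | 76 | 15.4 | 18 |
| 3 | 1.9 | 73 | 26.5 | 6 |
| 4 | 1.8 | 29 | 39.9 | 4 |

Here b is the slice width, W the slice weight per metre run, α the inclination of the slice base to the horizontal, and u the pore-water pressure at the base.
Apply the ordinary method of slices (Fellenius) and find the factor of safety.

FS = 1.42

Ordinary method of slices: FS = Σ[c'·Δl_i + (W_i cosα_i − u_i·Δl_i)·tanφ'] / Σ W_i sinα_i, with Δl_i = b_i / cosα_i.
Slice 1: Δl = 2.4/cos3.4° = 2.404 m; N'_1 = 80·cos3.4° − 15·2.404 = 43.8; c'Δl = 12.02; W sinα = 4.7
Slice 2: Δl = 1.5/cos15.4° = 1.556 m; N'_2 = 76·cos15.4° − 18·1.556 = 45.3; c'Δl = 7.78; W sinα = 20.2
Slice 3: Δl = 1.9/cos26.5° = 2.123 m; N'_3 = 73·cos26.5° − 6·2.123 = 52.6; c'Δl = 10.62; W sinα = 32.6
Slice 4: Δl = 1.8/cos39.9° = 2.346 m; N'_4 = 29·cos39.9° − 4·2.346 = 12.9; c'Δl = 11.73; W sinα = 18.6
Σc'Δl = 42.1 kN/m; ΣN' = 154.5 kN/m; ΣW sinα = 76.1 kN/m
Resisting = 42.1 + 154.5·tan23.0° = 42.1 + 65.6 = 107.7 kN/m
FS = 107.7 / 76.1 = 1.416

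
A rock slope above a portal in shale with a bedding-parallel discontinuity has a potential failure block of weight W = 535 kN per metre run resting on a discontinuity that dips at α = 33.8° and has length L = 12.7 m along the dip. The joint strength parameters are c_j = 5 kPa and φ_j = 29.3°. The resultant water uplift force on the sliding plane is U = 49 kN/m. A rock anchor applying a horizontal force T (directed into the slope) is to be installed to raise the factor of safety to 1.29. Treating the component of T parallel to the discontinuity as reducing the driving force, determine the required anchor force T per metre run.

T = 71 kN/m

Resolving forces along and normal to the sliding plane, with the horizontal anchor force T adding T·sinα to the effective normal force and T·cosα acting up the plane against the driving force:
FS = [c_jL + (W cosα − U + T sinα) tanφ_j] / [W sinα − T cosα]
Without the anchor: N' = 395.6 kN/m, driving T_d = 297.6 kN/m, resisting R = 5·12.7 + 395.6·tan29.3° = 285.5 kN/m, FS = 0.96.
Setting FS = 1.29 and solving for T:
1.29·(297.6 − T cos33.8°) = 285.5 + T sin33.8°·tan29.3°
T·(sin33.8°·tan29.3° + 1.29·cos33.8°) = 1.29·297.6 − 285.5
T·(0.5563·0.5612 + 1.29·0.8310) = 383.9 − 285.5 = 98.4
T·1.3841 = 98.4
T = 71.1 kN/m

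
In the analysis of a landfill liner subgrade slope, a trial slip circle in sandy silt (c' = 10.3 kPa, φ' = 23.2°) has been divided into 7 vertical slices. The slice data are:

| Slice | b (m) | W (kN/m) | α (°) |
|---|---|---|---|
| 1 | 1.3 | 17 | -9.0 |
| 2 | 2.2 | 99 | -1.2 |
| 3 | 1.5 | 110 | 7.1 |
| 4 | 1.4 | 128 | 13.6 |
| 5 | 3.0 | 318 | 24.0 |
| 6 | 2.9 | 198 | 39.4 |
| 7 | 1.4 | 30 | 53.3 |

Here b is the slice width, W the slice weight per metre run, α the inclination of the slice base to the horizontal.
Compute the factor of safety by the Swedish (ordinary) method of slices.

Ordinary method of slices: FS = Σ[c'·Δl_i + (W_i cosα_i)·tanφ'] / Σ W_i sinα_i, with Δl_i = b_i / cosα_i.
Slice 1: Δl = 1.3/cos(-9.0°) = 1.316 m; N'_1 = 17·cos(-9.0°) = 16.8; c'Δl = 13.56; W sinα = -2.7
Slice 2: Δl = 2.2/cos(-1.2°) = 2.200 m; N'_2 = 99·cos(-1.2°) = 99.0; c'Δl = 22.66; W sinα = -2.1
Slice 3: Δl = 1.5/cos7.1° = 1.512 m; N'_3 = 110·cos7.1° = 109.2; c'Δl = 15.57; W sinα = 13.6
Slice 4: Δl = 1.4/cos13.6° = 1.440 m; N'_4 = 128·cos13.6° = 124.4; c'Δl = 14.84; W sinα = 30.1
Slice 5: Δl = 3.0/cos24.0° = 3.284 m; N'_5 = 318·cos24.0° = 290.5; c'Δl = 33.82; W sinα = 129.3
Slice 6: Δl = 2.9/cos39.4° = 3.753 m; N'_6 = 198·cos39.4° = 153.0; c'Δl = 38.65; W sinα = 125.7
Slice 7: Δl = 1.4/cos53.3° = 2.343 m; N'_7 = 30·cos53.3° = 17.9; c'Δl = 24.13; W sinα = 24.1
Σc'Δl = 163.2 kN/m; ΣN' = 810.8 kN/m; ΣW sinα = 318.0 kN/m
Resisting = 163.2 + 810.8·tan23.2° = 163.2 + 347.5 = 510.7 kN/m
FS = 510.7 / 318.0 = 1.606

FS = 1.61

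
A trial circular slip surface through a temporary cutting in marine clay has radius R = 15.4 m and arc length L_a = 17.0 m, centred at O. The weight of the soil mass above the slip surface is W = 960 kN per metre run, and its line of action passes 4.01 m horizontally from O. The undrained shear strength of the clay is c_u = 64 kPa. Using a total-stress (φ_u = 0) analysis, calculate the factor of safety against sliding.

Taking moments about the centre O, the resisting moment is provided by the undrained shear strength acting along the arc:
M_R = c_u·L_a·R = 64·17.00·15.4 = 16755.2 kN·m/m
M_D = W·d = 960·4.01 = 3849.6 kN·m/m
FS = M_R / M_D = 16755.2 / 3849.6 = 4.352

FS = 4.35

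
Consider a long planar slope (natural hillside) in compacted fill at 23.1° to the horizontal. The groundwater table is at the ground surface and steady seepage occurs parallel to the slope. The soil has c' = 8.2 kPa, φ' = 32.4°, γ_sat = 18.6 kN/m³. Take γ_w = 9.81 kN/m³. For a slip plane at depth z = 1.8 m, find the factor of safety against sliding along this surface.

FS = 1.38

With seepage parallel to the slope and the water table at the surface, the effective normal stress on the slip plane uses the buoyant unit weight γ' = γ_sat − γ_w while the driving shear stress uses γ_sat:
FS = [c' + γ' z cos²β tanφ'] / [γ_sat z sinβ cosβ]
γ' = 18.6 − 9.81 = 8.79 kN/m³
Numerator = 8.2 + 8.79·1.8·cos²23.1°·tan32.4° = 8.2 + 8.79·1.8·0.8461·0.6346 = 16.695 kPa
Denominator = 18.6·1.8·sin23.1°·cos23.1° = 18.6·1.8·0.3923·0.9198 = 12.082 kPa
FS = 16.695 / 12.082 = 1.382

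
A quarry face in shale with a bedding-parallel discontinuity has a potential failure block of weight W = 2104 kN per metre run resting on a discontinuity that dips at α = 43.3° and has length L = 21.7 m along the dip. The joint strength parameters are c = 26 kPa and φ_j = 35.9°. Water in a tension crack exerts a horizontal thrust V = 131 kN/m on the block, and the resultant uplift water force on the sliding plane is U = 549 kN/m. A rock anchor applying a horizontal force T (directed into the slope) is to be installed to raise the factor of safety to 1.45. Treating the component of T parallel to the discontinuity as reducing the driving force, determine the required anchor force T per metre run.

T = 658 kN/m

Resolving forces along and normal to the sliding plane, with the horizontal anchor force T adding T·sinα to the effective normal force and T·cosα acting up the plane against the driving force:
FS = [cL + (W cosα − U − V sinα + T sinα) tanφ_j] / [W sinα + V cosα − T cosα]
Without the anchor: N' = 892.4 kN/m, driving T_d = 1538.3 kN/m, resisting R = 26·21.7 + 892.4·tan35.9° = 1210.2 kN/m, FS = 0.79.
Setting FS = 1.45 and solving for T:
1.45·(1538.3 − T cos43.3°) = 1210.2 + T sin43.3°·tan35.9°
T·(sin43.3°·tan35.9° + 1.45·cos43.3°) = 1.45·1538.3 − 1210.2
T·(0.6858·0.7239 + 1.45·0.7278) = 2230.5 − 1210.2 = 1020.4
T·1.5517 = 1020.4
T = 657.6 kN/m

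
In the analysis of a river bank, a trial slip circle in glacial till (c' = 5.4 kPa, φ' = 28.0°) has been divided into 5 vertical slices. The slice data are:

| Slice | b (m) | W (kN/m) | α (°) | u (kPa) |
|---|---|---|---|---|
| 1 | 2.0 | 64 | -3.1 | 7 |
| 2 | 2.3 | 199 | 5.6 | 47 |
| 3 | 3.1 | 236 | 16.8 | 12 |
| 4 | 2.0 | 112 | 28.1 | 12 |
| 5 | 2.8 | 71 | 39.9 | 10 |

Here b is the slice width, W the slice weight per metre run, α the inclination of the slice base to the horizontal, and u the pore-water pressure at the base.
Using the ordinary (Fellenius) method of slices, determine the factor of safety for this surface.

Ordinary method of slices: FS = Σ[c'·Δl_i + (W_i cosα_i − u_i·Δl_i)·tanφ'] / Σ W_i sinα_i, with Δl_i = b_i / cosα_i.
Slice 1: Δl = 2.0/cos(-3.1°) = 2.003 m; N'_1 = 64·cos(-3.1°) − 7·2.003 = 49.9; c'Δl = 10.82; W sinα = -3.5
Slice 2: Δl = 2.3/cos5.6° = 2.311 m; N'_2 = 199·cos5.6° − 47·2.311 = 89.4; c'Δl = 12.48; W sinα = 19.4
Slice 3: Δl = 3.1/cos16.8° = 3.238 m; N'_3 = 236·cos16.8° − 12·3.238 = 187.1; c'Δl = 17.49; W sinα = 68.2
Slice 4: Δl = 2.0/cos28.1° = 2.267 m; N'_4 = 112·cos28.1° − 12·2.267 = 71.6; c'Δl = 12.24; W sinα = 52.8
Slice 5: Δl = 2.8/cos39.9° = 3.650 m; N'_5 = 71·cos39.9° − 10·3.650 = 18.0; c'Δl = 19.71; W sinα = 45.5
Σc'Δl = 72.7 kN/m; ΣN' = 415.9 kN/m; ΣW sinα = 182.5 kN/m
Resisting = 72.7 + 415.9·tan28.0° = 72.7 + 221.2 = 293.9 kN/m
FS = 293.9 / 182.5 = 1.611

FS = 1.61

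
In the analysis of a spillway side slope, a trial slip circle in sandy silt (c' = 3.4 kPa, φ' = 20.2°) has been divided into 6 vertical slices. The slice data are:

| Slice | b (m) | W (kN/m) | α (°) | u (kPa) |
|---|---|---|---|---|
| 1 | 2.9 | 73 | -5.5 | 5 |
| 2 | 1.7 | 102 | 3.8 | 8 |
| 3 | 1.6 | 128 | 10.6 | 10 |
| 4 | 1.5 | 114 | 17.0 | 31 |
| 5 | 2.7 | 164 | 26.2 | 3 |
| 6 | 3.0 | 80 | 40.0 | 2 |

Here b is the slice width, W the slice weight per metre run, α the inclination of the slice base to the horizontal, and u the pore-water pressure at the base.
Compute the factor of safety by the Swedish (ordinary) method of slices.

Ordinary method of slices: FS = Σ[c'·Δl_i + (W_i cosα_i − u_i·Δl_i)·tanφ'] / Σ W_i sinα_i, with Δl_i = b_i / cosα_i.
Slice 1: Δl = 2.9/cos(-5.5°) = 2.913 m; N'_1 = 73·cos(-5.5°) − 5·2.913 = 58.1; c'Δl = 9.91; W sinα = -7.0
Slice 2: Δl = 1.7/cos3.8° = 1.704 m; N'_2 = 102·cos3.8° − 8·1.704 = 88.1; c'Δl = 5.79; W sinα = 6.8
Slice 3: Δl = 1.6/cos10.6° = 1.628 m; N'_3 = 128·cos10.6° − 10·1.628 = 109.5; c'Δl = 5.53; W sinα = 23.5
Slice 4: Δl = 1.5/cos17.0° = 1.569 m; N'_4 = 114·cos17.0° − 31·1.569 = 60.4; c'Δl = 5.33; W sinα = 33.3
Slice 5: Δl = 2.7/cos26.2° = 3.009 m; N'_5 = 164·cos26.2° − 3·3.009 = 138.1; c'Δl = 10.23; W sinα = 72.4
Slice 6: Δl = 3.0/cos40.0° = 3.916 m; N'_6 = 80·cos40.0° − 2·3.916 = 53.5; c'Δl = 13.32; W sinα = 51.4
Σc'Δl = 50.1 kN/m; ΣN' = 507.7 kN/m; ΣW sinα = 180.5 kN/m
Resisting = 50.1 + 507.7·tan20.2° = 50.1 + 186.8 = 236.9 kN/m
FS = 236.9 / 180.5 = 1.313

FS = 1.31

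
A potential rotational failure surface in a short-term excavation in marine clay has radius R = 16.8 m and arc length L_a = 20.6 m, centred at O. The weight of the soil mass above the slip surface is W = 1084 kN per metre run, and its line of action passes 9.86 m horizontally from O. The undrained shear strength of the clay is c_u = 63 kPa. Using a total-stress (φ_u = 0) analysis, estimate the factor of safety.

FS = 2.04

Taking moments about the centre O, the resisting moment is provided by the undrained shear strength acting along the arc:
M_R = c_u·L_a·R = 63·20.60·16.8 = 21803.0 kN·m/m
M_D = W·d = 1084·9.86 = 10688.2 kN·m/m
FS = M_R / M_D = 21803.0 / 10688.2 = 2.040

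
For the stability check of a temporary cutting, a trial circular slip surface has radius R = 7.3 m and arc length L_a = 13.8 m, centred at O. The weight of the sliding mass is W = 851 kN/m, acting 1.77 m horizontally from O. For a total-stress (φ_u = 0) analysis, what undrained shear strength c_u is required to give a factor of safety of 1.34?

c_u = 20.0 kPa

FS = c_u·L_a·R / (W·d), so c_u = FS·W·d / (L_a·R).
c_u = 1.34·851·1.77 / (13.80·7.3) = 2018.4 / 100.74 = 20.04 kPa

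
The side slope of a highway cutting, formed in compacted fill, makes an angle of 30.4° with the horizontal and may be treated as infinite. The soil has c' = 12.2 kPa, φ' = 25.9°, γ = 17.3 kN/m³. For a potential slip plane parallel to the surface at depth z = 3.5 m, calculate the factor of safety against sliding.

FS = 1.29

For an infinite slope with a slip plane parallel to the surface (no pore pressure): FS = [c' + γz cos²β tanφ'] / [γz sinβ cosβ].
γz = 17.3·3.5 = 60.55 kN/m²
Numerator = 12.2 + 60.55·cos²30.4°·tan25.9° = 12.2 + 60.55·0.7439·0.4856 = 34.073 kPa
Denominator = 60.55·sin30.4°·cos30.4° = 60.55·0.5060·0.8625 = 26.428 kPa
FS = 34.073 / 26.428 = 1.289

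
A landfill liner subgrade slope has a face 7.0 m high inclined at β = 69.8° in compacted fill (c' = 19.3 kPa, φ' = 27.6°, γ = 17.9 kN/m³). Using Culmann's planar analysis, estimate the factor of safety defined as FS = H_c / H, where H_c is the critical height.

H_c = (4c'/γ) · sinβ cosφ' / [1 − cos(β − φ')]
    = (4·19.3/17.9) · sin69.8°·cos27.6° / [1 − cos42.2°]
    = 4.313 · 0.8317 / 0.2592 = 13.84 m
FS = H_c / H = 13.84 / 7.0 = 1.977

FS = 1.98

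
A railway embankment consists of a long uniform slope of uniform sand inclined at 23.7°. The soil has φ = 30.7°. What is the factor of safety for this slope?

For a dry cohesionless infinite slope the factor of safety is FS = tanφ / tanβ.
FS = tan30.7° / tan23.7° = 0.5938 / 0.4390 = 1.353

FS = 1.35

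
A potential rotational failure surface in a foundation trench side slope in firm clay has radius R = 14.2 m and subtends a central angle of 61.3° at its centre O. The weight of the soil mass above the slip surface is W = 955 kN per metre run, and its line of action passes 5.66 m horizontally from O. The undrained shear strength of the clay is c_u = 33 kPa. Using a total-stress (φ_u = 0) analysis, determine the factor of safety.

FS = 1.32

Taking moments about the centre O, the resisting moment is provided by the undrained shear strength acting along the arc:
Arc length L_a = R·θ = 14.2·(61.3°·π/180) = 14.2·1.0699 = 15.19 m
M_R = c_u·L_a·R = 33·15.19·14.2 = 7119.2 kN·m/m
M_D = W·d = 955·5.66 = 5405.3 kN·m/m
FS = M_R / M_D = 7119.2 / 5405.3 = 1.317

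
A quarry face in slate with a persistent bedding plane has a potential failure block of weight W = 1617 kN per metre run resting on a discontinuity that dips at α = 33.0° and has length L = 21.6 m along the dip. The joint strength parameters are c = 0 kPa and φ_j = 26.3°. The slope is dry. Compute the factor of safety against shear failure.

Resolving the block weight along and normal to the plane and applying the Mohr–Coulomb strength on the joint:
N' = W cosα = 1617·cos33.0° = 1356.1 kN/m
Driving force T = W sinα = 1617·sin33.0° = 880.7 kN/m
Resisting force R = c·L + N'·tanφ_j = 0·21.6 + 1356.1·tan26.3° = 0.0 + 670.2 = 670.2 kN/m
FS = R / T = 670.2 / 880.7 = 0.761

FS = 0.76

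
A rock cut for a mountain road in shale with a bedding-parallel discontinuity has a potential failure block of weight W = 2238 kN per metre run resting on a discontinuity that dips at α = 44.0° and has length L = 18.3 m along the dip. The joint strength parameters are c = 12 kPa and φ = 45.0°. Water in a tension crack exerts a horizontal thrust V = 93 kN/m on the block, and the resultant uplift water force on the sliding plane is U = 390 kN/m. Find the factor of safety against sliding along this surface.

FS = 0.85

Resolving the block weight along and normal to the plane and applying the Mohr–Coulomb strength on the joint:
N' = W cosα − U − V sinα = 2238·cos44.0° − 390 − 93·sin44.0° = 1155.3 kN/m
Driving force T = W sinα + V cosα = 2238·sin44.0° + 93·cos44.0° = 1621.5 kN/m
Resisting force R = c·L + N'·tanφ = 12·18.3 + 1155.3·tan45.0° = 219.6 + 1155.3 = 1374.9 kN/m
FS = R / T = 1374.9 / 1621.5 = 0.848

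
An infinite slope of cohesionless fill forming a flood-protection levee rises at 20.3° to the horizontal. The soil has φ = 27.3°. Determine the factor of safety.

FS = 1.40

For a dry cohesionless infinite slope the factor of safety is FS = tanφ / tanβ.
FS = tan27.3° / tan20.3° = 0.5161 / 0.3699 = 1.395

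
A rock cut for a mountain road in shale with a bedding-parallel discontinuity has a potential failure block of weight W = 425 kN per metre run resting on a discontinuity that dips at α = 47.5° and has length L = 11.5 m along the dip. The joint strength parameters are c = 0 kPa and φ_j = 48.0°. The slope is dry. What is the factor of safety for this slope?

Resolving the block weight along and normal to the plane and applying the Mohr–Coulomb strength on the joint:
N' = W cosα = 425·cos47.5° = 287.1 kN/m
Driving force T = W sinα = 425·sin47.5° = 313.3 kN/m
Resisting force R = c·L + N'·tanφ_j = 0·11.5 + 287.1·tan48.0° = 0.0 + 318.9 = 318.9 kN/m
FS = R / T = 318.9 / 313.3 = 1.018

FS = 1.02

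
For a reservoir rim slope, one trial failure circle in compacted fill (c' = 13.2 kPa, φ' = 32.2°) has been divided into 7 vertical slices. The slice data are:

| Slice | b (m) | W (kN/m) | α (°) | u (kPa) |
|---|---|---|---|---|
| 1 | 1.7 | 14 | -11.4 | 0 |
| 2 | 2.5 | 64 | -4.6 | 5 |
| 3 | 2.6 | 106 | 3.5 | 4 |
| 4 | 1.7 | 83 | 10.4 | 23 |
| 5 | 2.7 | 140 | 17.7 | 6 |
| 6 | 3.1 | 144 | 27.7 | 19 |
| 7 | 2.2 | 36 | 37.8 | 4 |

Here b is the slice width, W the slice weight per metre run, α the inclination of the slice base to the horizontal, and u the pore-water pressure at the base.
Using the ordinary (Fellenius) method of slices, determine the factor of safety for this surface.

Ordinary method of slices: FS = Σ[c'·Δl_i + (W_i cosα_i − u_i·Δl_i)·tanφ'] / Σ W_i sinα_i, with Δl_i = b_i / cosα_i.
Slice 1: Δl = 1.7/cos(-11.4°) = 1.734 m; N'_1 = 14·cos(-11.4°) − 0·1.734 = 13.7; c'Δl = 22.89; W sinα = -2.8
Slice 2: Δl = 2.5/cos(-4.6°) = 2.508 m; N'_2 = 64·cos(-4.6°) − 5·2.508 = 51.3; c'Δl = 33.11; W sinα = -5.1
Slice 3: Δl = 2.6/cos3.5° = 2.605 m; N'_3 = 106·cos3.5° − 4·2.605 = 95.4; c'Δl = 34.38; W sinα = 6.5
Slice 4: Δl = 1.7/cos10.4° = 1.728 m; N'_4 = 83·cos10.4° − 23·1.728 = 41.9; c'Δl = 22.81; W sinα = 15.0
Slice 5: Δl = 2.7/cos17.7° = 2.834 m; N'_5 = 140·cos17.7° − 6·2.834 = 116.4; c'Δl = 37.41; W sinα = 42.6
Slice 6: Δl = 3.1/cos27.7° = 3.501 m; N'_6 = 144·cos27.7° − 19·3.501 = 61.0; c'Δl = 46.22; W sinα = 66.9
Slice 7: Δl = 2.2/cos37.8° = 2.784 m; N'_7 = 36·cos37.8° − 4·2.784 = 17.3; c'Δl = 36.75; W sinα = 22.1
Σc'Δl = 233.6 kN/m; ΣN' = 396.9 kN/m; ΣW sinα = 145.1 kN/m
Resisting = 233.6 + 396.9·tan32.2° = 233.6 + 249.9 = 483.5 kN/m
FS = 483.5 / 145.1 = 3.332

FS = 3.33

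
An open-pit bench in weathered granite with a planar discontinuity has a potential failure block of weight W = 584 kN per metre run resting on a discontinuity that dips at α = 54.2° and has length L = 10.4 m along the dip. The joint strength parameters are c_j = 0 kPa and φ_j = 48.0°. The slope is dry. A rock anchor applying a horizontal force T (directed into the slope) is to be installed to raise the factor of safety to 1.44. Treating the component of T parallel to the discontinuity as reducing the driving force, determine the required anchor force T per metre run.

T = 174 kN/m

Resolving forces along and normal to the sliding plane, with the horizontal anchor force T adding T·sinα to the effective normal force and T·cosα acting up the plane against the driving force:
FS = [c_jL + (W cosα + T sinα) tanφ_j] / [W sinα − T cosα]
Without the anchor: N' = 341.6 kN/m, driving T_d = 473.7 kN/m, resisting R = 0·10.4 + 341.6·tan48.0° = 379.4 kN/m, FS = 0.80.
Setting FS = 1.44 and solving for T:
1.44·(473.7 − T cos54.2°) = 379.4 + T sin54.2°·tan48.0°
T·(sin54.2°·tan48.0° + 1.44·cos54.2°) = 1.44·473.7 − 379.4
T·(0.8111·1.1106 + 1.44·0.5850) = 682.1 − 379.4 = 302.7
T·1.7431 = 302.7
T = 173.6 kN/m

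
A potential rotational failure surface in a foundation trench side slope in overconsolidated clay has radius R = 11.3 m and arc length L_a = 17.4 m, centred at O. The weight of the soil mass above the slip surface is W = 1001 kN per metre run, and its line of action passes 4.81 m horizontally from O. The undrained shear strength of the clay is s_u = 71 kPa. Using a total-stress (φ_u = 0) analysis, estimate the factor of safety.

FS = 2.90

Taking moments about the centre O, the resisting moment is provided by the undrained shear strength acting along the arc:
M_R = s_u·L_a·R = 71·17.40·11.3 = 13960.0 kN·m/m
M_D = W·d = 1001·4.81 = 4814.8 kN·m/m
FS = M_R / M_D = 13960.0 / 4814.8 = 2.899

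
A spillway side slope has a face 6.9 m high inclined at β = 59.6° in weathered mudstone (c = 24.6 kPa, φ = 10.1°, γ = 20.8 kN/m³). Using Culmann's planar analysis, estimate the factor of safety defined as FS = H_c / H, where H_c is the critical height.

FS = 1.66

H_c = (4c/γ) · sinβ cosφ / [1 − cos(β − φ)]
    = (4·24.6/20.8) · sin59.6°·cos10.1° / [1 − cos49.5°]
    = 4.731 · 0.8491 / 0.3506 = 11.46 m
FS = H_c / H = 11.46 / 6.9 = 1.661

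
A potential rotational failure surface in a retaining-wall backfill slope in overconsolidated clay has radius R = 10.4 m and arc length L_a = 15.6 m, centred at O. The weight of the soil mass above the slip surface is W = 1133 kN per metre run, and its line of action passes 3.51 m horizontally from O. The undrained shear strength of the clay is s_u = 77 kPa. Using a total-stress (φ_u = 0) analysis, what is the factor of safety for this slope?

FS = 3.14

Taking moments about the centre O, the resisting moment is provided by the undrained shear strength acting along the arc:
M_R = s_u·L_a·R = 77·15.60·10.4 = 12492.5 kN·m/m
M_D = W·d = 1133·3.51 = 3976.8 kN·m/m
FS = M_R / M_D = 12492.5 / 3976.8 = 3.141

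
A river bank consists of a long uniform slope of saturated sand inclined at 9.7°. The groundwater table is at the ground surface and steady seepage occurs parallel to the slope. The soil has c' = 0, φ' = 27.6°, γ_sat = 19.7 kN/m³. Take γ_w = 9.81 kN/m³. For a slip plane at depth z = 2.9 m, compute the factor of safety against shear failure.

FS = 1.54

With seepage parallel to the slope and the water table at the surface, the effective normal stress on the slip plane uses the buoyant unit weight γ' = γ_sat − γ_w while the driving shear stress uses γ_sat:
FS = [c' + γ' z cos²β tanφ'] / [γ_sat z sinβ cosβ]
(For c' = 0 this reduces to FS = (γ'/γ_sat)·tanφ'/tanβ.)
γ' = 19.7 − 9.81 = 9.89 kN/m³
Numerator = 0.0 + 9.89·2.9·cos²9.7°·tan27.6° = 0.0 + 9.89·2.9·0.9716·0.5228 = 14.568 kPa
Denominator = 19.7·2.9·sin9.7°·cos9.7° = 19.7·2.9·0.1685·0.9857 = 9.488 kPa
FS = 14.568 / 9.488 = 1.535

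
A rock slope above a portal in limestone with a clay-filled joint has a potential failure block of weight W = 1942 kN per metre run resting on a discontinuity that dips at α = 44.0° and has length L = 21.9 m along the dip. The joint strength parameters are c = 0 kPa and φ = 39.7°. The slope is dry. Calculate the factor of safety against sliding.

FS = 0.86

Resolving the block weight along and normal to the plane and applying the Mohr–Coulomb strength on the joint:
N' = W cosα = 1942·cos44.0° = 1397.0 kN/m
Driving force T = W sinα = 1942·sin44.0° = 1349.0 kN/m
Resisting force R = c·L + N'·tanφ = 0·21.9 + 1397.0·tan39.7° = 0.0 + 1159.8 = 1159.8 kN/m
FS = R / T = 1159.8 / 1349.0 = 0.860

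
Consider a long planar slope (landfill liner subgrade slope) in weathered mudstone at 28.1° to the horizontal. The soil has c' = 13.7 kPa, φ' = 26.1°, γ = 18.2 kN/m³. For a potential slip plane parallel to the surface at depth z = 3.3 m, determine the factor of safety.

For an infinite slope with a slip plane parallel to the surface (no pore pressure): FS = [c' + γz cos²β tanφ'] / [γz sinβ cosβ].
γz = 18.2·3.3 = 60.06 kN/m²
Numerator = 13.7 + 60.06·cos²28.1°·tan26.1° = 13.7 + 60.06·0.7781·0.4899 = 36.596 kPa
Denominator = 60.06·sin28.1°·cos28.1° = 60.06·0.4710·0.8821 = 24.954 kPa
FS = 36.596 / 24.954 = 1.466

FS = 1.47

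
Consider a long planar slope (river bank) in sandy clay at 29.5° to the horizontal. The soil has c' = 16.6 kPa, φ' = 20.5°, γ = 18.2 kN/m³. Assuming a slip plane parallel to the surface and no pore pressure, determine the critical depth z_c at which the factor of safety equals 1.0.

z_c = 6.27 m

Setting FS = 1.00 in FS = [c' + γz cos²β tanφ'] / [γz sinβ cosβ] and solving for z:
z = c' / [γ cosβ (FS·sinβ − cosβ·tanφ')]
  = 16.6 / [18.2·cos29.5°·(1.00·sin29.5° − cos29.5°·tan20.5°)]
  = 16.6 / [18.2·0.8704·(1.00·0.4924 − 0.8704·0.3739)]
  = 16.6 / 2.6455 = 6.275 m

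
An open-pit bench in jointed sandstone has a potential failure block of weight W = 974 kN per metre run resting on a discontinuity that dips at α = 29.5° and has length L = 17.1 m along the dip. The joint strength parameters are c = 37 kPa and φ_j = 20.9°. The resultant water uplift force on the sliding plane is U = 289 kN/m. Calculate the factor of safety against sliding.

FS = 1.76

Resolving the block weight along and normal to the plane and applying the Mohr–Coulomb strength on the joint:
N' = W cosα − U = 974·cos29.5° − 289 = 558.7 kN/m
Driving force T = W sinα = 974·sin29.5° = 479.6 kN/m
Resisting force R = c·L + N'·tanφ_j = 37·17.1 + 558.7·tan20.9° = 632.7 + 213.4 = 846.1 kN/m
FS = R / T = 846.1 / 479.6 = 1.764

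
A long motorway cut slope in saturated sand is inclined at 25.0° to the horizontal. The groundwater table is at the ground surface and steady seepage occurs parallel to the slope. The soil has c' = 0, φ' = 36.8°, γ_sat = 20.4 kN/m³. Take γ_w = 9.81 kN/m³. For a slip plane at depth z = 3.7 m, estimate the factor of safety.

With seepage parallel to the slope and the water table at the surface, the effective normal stress on the slip plane uses the buoyant unit weight γ' = γ_sat − γ_w while the driving shear stress uses γ_sat:
FS = [c' + γ' z cos²β tanφ'] / [γ_sat z sinβ cosβ]
(For c' = 0 this reduces to FS = (γ'/γ_sat)·tanφ'/tanβ.)
γ' = 20.4 − 9.81 = 10.59 kN/m³
Numerator = 0.0 + 10.59·3.7·cos²25.0°·tan36.8° = 0.0 + 10.59·3.7·0.8214·0.7481 = 24.077 kPa
Denominator = 20.4·3.7·sin25.0°·cos25.0° = 20.4·3.7·0.4226·0.9063 = 28.911 kPa
FS = 24.077 / 28.911 = 0.833

FS = 0.83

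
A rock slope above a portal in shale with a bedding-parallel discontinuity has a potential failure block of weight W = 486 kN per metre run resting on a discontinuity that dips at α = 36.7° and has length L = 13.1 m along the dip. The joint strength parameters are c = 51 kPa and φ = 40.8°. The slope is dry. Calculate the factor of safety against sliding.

Resolving the block weight along and normal to the plane and applying the Mohr–Coulomb strength on the joint:
N' = W cosα = 486·cos36.7° = 389.7 kN/m
Driving force T = W sinα = 486·sin36.7° = 290.4 kN/m
Resisting force R = c·L + N'·tanφ = 51·13.1 + 389.7·tan40.8° = 668.1 + 336.3 = 1004.4 kN/m
FS = R / T = 1004.4 / 290.4 = 3.458

FS = 3.46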